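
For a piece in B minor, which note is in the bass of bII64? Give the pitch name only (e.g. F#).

G

bII in B minor has root C; the chord is C-E-G.
The figure 64 means second inversion — the fifth is in the bass.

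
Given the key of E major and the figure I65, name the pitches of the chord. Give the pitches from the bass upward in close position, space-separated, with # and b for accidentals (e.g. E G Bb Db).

G# B D# E

The numeral's case and figure indicate a major seventh chord. In E major its root, the tonic, is E.
Stacking thirds from E gives E-G#-B-D#.
With the 65 figure the chord is in first inversion; from the bass G# upward in close position it reads G#-B-D#-E.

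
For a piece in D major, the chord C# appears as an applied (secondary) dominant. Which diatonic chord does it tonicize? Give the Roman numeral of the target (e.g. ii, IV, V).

iii

The chord is a major triad on C#.
A dominant resolves down a perfect fifth: C# → F#. In D major, F# is scale degree 3, i.e. iii.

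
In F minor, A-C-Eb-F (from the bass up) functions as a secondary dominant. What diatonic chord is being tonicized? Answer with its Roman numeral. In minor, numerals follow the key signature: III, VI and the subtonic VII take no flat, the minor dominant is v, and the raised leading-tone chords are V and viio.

iv

The chord is a dominant seventh chord on F.
A dominant resolves down a perfect fifth: F → Bb. In F minor, Bb is scale degree 4, i.e. iv.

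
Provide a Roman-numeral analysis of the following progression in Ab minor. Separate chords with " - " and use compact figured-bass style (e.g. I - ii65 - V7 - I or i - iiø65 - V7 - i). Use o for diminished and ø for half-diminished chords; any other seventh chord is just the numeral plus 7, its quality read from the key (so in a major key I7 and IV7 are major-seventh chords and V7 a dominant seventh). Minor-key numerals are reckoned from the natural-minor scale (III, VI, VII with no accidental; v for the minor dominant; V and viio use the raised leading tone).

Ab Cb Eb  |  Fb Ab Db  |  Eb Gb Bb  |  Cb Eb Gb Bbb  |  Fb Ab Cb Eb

i - iv6 - v - V7/VI - VI7

Ab-Cb-Eb: minor triad on Ab = scale degree 1 → i.
Fb-Ab-Db has root Db, degree 4 in Ab minor, so iv6.
Eb-Gb-Bb: minor triad on Eb = scale degree 5 → v.
Cb-Eb-Gb-Bbb: chromatic; Cb is V of VI, so V7/VI.
Fb-Ab-Cb-Eb has root Fb, degree 6 in Ab minor, so VI7.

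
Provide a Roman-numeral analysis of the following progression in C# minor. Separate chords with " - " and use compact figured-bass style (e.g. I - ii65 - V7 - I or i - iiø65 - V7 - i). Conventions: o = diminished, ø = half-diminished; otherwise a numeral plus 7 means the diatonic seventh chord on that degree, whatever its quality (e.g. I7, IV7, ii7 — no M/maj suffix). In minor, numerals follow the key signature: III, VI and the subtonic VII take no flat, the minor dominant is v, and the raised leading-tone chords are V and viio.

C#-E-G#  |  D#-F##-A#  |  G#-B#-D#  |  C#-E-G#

i - V/V - V - i

C#-E-G#: root C# is the tonic; minor triad there is i.
D#-F##-A#: a major triad on D#, the applied dominant of V → V/V.
G#-B#-D# has root G#, degree 5 in C# minor, so V.
C#-E-G#: root C# is the tonic; minor triad there is i.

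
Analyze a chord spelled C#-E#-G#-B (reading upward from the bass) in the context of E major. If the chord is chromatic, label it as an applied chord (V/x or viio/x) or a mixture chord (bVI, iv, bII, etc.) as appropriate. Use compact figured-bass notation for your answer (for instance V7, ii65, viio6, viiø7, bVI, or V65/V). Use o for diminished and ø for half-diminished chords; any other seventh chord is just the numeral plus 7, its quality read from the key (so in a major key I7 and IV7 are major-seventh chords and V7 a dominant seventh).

Stacked in thirds the chord is C#-E#-G#-B: a dominant seventh chord on C#.
C# is not a diatonic chord root with this quality in E major, but it lies a perfect fifth above F# (ii), so the chord functions as an applied dominant of ii.

V7/ii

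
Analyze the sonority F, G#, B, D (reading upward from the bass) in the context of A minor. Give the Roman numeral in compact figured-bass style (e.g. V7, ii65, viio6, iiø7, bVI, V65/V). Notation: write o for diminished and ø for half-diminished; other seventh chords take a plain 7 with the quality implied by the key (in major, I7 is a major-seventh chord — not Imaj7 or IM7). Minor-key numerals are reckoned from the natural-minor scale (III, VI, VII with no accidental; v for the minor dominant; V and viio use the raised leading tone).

viio42

The pitches G#-B-D-F form a fully diminished seventh chord rooted on G#.
In A minor, G# is the leading tone; the diatonic fully diminished seventh chord there is viio7.
With F in the bass the chord is in third inversion, so the figured bass is 42.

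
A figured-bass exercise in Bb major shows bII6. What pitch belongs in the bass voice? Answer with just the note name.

bII in Bb major has root Cb; the chord is Cb-Eb-Gb.
The figure 6 means first inversion — the third is in the bass.

Eb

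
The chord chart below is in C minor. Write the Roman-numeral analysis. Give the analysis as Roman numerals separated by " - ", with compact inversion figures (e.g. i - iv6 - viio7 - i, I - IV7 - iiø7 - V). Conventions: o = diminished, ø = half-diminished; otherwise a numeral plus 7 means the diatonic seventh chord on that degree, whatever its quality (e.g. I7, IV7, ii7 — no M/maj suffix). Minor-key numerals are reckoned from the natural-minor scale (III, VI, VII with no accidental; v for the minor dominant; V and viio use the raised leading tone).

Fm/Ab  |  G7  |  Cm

iv6 - V7 - i

Fm/Ab has root F, degree 4 in C minor, so iv6.
G7: dominant seventh chord on G = scale degree 5 → V7.
Cm: minor triad on C = scale degree 1 → i.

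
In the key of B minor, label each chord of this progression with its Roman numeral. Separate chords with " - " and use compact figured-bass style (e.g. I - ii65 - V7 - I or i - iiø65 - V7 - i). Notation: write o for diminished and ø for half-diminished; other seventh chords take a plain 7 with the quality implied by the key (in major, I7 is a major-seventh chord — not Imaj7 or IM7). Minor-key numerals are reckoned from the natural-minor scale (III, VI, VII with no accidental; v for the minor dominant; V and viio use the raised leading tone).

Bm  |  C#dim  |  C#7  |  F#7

Bm: minor triad on B = scale degree 1 → i.
C#dim: diminished triad on C# = scale degree 2 → iio.
C#7 is the secondary dominant of V (dominant seventh chord on C#): V7/V.
F#7: dominant seventh chord on F# = scale degree 5 → V7.

i - iio - V7/V - V7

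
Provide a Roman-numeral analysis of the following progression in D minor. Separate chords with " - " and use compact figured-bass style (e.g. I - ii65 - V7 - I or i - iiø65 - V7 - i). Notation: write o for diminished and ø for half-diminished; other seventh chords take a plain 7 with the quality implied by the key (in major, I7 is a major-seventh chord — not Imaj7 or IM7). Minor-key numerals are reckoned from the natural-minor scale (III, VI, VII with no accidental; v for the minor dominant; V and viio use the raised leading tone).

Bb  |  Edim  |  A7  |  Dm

Bb has root Bb, degree 6 in D minor, so VI.
Edim has root E, degree 2 in D minor, so iio.
A7: root A is the dominant; dominant seventh chord there is V7.
Dm: minor triad on D = scale degree 1 → i.

VI - iio - V7 - i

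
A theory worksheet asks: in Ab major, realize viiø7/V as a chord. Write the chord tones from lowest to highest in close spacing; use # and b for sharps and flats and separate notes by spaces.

D F Ab C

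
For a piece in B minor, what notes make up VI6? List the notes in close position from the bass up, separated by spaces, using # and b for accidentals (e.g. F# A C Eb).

B D G

In B minor, the sixth degree is G, and the diatonic chord built there is a major triad.
That chord is spelled G-B-D.
With the 6 figure the chord is in first inversion; from the bass B upward in close position it reads B-D-G.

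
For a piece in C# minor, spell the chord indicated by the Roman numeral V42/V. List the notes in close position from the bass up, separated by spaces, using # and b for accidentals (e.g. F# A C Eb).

V42/V is a secondary dominant — the dominant seventh of V. V in C# minor is G#, so the applied chord's root is D#, a perfect fifth above.
Building a dominant seventh chord on D# gives D#-F##-A#-C#.
With the 42 figure the chord is in third inversion; from the bass C# upward in close position it reads C#-D#-F##-A#.

C# D# F## A#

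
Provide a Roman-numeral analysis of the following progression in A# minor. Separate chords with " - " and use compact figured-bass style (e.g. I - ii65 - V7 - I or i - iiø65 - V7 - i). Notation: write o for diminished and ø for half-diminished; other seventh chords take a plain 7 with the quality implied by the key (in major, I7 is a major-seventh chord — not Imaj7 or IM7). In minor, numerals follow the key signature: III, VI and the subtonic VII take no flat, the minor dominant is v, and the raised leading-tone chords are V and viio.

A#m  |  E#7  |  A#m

i - V7 - i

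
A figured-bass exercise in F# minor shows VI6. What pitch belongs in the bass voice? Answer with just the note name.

F#

VI in F# minor has root D; the chord is D-F#-A.
The figure 6 means first inversion — the third is in the bass.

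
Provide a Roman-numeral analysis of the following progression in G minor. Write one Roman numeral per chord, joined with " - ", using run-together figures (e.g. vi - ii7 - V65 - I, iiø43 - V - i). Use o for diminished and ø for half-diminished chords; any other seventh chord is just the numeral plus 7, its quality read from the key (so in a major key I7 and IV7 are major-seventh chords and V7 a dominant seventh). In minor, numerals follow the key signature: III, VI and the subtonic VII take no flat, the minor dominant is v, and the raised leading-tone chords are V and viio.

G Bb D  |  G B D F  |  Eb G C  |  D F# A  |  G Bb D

i - V7/iv - iv6 - V - i

G-Bb-D has root G, degree 1 in G minor, so i.
G-B-D-F: a dominant seventh chord on G, the applied dominant of iv → V7/iv.
Eb-G-C has root C, degree 4 in G minor, so iv6.
D-F#-A has root D, degree 5 in G minor, so V.
G-Bb-D: minor triad on G = scale degree 1 → i.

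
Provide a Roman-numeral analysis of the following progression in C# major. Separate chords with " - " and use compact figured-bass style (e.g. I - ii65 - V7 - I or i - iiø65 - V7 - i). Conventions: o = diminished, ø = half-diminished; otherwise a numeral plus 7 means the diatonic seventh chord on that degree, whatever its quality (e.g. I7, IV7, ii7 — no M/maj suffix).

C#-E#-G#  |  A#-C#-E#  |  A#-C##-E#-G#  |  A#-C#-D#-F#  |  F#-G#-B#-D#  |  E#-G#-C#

C#-E#-G#: root C# is the tonic; major triad there is I.
A#-C#-E#: minor triad on A# = scale degree 6 → vi.
A#-C##-E#-G#: a dominant seventh chord on A#, the applied dominant of ii → V7/ii.
A#-C#-D#-F#: root D# is the supertonic; minor seventh chord there is ii43.
F#-G#-B#-D#: root G# is the dominant; dominant seventh chord there is V42.
E#-G#-C# has root C#, degree 1 in C# major, so I6.

I - vi - V7/ii - ii43 - V42 - I6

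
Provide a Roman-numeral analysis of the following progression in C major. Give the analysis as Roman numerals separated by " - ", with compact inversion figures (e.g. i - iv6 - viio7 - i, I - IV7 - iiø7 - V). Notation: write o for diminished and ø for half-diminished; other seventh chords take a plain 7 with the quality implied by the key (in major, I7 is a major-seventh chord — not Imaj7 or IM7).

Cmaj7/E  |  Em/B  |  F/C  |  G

Cmaj7/E: major seventh chord on C = scale degree 1 → I65.
Em/B: minor triad on E = scale degree 3 → iii64.
F/C has root F, degree 4 in C major, so IV64.
G: root G is the dominant; major triad there is V.

I65 - iii64 - IV64 - V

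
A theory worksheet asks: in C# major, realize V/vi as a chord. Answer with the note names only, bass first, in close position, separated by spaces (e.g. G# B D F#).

V/vi is a secondary dominant — the dominant triad of vi. vi in C# major is A#, so the applied chord's root is E#, a perfect fifth above.
Building a major triad on E# gives E#-G##-B#.

E# G## B#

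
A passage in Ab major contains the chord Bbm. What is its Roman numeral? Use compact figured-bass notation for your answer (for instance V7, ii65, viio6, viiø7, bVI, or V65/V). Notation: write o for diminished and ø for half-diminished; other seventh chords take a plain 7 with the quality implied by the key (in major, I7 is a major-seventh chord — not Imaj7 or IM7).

ii

The pitches Bb-Db-F form a minor triad rooted on Bb.
In Ab major, Bb is the supertonic; the diatonic minor triad there is ii.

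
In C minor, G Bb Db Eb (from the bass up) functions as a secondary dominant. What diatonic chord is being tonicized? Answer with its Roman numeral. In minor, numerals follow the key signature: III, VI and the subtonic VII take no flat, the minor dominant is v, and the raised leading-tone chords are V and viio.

VI

The chord is a dominant seventh chord on Eb.
A dominant resolves down a perfect fifth: Eb → Ab. In C minor, Ab is scale degree 6, i.e. VI.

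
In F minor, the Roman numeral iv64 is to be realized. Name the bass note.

iv in F minor has root Bb; the chord is Bb-Db-F.
The figure 64 means second inversion — the fifth is in the bass.

F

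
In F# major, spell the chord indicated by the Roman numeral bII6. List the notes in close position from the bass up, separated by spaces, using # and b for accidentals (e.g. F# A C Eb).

B D G

Scale degree 2 in F# major is G#; lowering it a half step gives G. bII6 is the Neapolitan sixth — a major triad on the lowered second degree, here in its customary first inversion.
So the chord is G-B-D.
With the 6 figure the chord is in first inversion; from the bass B upward in close position it reads B-D-G.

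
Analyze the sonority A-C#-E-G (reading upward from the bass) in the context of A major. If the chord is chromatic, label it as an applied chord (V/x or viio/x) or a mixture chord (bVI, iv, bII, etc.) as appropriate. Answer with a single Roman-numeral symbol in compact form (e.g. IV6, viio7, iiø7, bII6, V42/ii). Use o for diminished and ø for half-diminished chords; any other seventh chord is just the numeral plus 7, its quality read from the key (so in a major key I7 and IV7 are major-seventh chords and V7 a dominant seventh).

V7/IV

The pitches A-C#-E-G form a dominant seventh chord rooted on A.
A is not a diatonic chord root with this quality in A major, but it lies a perfect fifth above D (IV), so the chord functions as an applied dominant of IV.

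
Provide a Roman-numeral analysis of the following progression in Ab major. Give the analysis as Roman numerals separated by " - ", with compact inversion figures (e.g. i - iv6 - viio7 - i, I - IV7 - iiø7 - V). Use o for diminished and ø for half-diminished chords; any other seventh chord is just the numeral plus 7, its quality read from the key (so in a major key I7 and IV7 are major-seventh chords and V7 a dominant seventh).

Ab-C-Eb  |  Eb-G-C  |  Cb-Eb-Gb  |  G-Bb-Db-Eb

I - iii6 - bIII - V65

Ab-C-Eb: root Ab is the tonic; major triad there is I.
Eb-G-C has root C, degree 3 in Ab major, so iii6.
Cb-Eb-Gb: major triad on Cb — chromatic; bIII (borrowed from the parallel minor).
G-Bb-Db-Eb: dominant seventh chord on Eb = scale degree 5 → V65.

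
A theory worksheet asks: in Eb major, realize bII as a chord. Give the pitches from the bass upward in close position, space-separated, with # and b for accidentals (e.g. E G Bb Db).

Scale degree 2 in Eb major is F; lowering it a half step gives Fb. bII is the Neapolitan chord — a major triad on the lowered second degree.
So the chord is Fb-Ab-Cb.

Fb Ab Cb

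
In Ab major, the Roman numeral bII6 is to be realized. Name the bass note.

Db

bII in Ab major has root Bbb; the chord is Bbb-Db-Fb.
The figure 6 means first inversion — the third is in the bass.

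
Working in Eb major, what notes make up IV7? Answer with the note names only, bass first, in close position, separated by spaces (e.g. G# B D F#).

Ab C Eb G

The numeral's case and figure indicate a major seventh chord. In Eb major its root, scale degree 4, is Ab.
That chord is spelled Ab-C-Eb-G.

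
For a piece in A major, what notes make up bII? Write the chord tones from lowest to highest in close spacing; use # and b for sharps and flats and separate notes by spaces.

Scale degree 2 in A major is B; lowering it a half step gives Bb. bII is the Neapolitan chord — a major triad on the lowered second degree.
So the chord is Bb-D-F, a major triad.

Bb D F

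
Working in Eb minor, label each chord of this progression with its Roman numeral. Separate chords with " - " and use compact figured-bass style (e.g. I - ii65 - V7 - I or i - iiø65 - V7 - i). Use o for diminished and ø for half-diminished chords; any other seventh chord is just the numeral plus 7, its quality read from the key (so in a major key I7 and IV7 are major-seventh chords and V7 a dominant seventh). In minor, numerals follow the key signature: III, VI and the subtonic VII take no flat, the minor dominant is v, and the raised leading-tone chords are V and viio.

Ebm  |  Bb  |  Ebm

Ebm: minor triad on Eb = scale degree 1 → i.
Bb has root Bb, degree 5 in Eb minor, so V.
Ebm: minor triad on Eb = scale degree 1 → i.

i - V - i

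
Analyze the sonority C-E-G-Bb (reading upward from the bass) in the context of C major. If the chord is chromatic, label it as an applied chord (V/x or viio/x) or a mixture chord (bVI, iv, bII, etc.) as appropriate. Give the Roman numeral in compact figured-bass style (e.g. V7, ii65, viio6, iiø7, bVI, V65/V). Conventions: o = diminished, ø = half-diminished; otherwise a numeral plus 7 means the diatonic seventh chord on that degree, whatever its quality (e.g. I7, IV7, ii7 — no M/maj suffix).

V7/IV

Stacked in thirds the chord is C-E-G-Bb: a dominant seventh chord on C.
C is not a diatonic chord root with this quality in C major, but it lies a perfect fifth above F (IV), so the chord functions as an applied dominant of IV.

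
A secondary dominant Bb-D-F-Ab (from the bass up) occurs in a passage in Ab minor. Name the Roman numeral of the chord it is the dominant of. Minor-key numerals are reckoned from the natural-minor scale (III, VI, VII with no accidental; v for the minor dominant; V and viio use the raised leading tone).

V

The chord is a dominant seventh chord on Bb.
A dominant resolves down a perfect fifth: Bb → Eb. In Ab minor, Eb is scale degree 5, i.e. V.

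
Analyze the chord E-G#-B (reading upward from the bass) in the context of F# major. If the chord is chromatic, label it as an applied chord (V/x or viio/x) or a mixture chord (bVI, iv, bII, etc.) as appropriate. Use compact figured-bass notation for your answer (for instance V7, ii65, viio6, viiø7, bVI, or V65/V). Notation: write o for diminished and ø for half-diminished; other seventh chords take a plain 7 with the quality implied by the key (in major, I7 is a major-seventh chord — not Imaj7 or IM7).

Stacked in thirds the chord is E-G#-B: a major triad on E.
E is the lowered seventh degree of F# major (diatonic 7 would be E#). This is a major triad on the lowered seventh degree (the subtonic), borrowed from the parallel minor.

bVII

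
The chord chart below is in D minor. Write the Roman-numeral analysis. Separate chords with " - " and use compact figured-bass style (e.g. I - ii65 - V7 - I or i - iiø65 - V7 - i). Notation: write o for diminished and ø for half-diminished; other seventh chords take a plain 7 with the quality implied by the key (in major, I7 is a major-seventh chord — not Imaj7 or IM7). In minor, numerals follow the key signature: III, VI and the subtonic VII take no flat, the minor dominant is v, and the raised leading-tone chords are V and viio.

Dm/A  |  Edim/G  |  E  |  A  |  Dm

i64 - iio6 - V/V - V - i

Dm/A: root D is the tonic; minor triad there is i64.
Edim/G: root E is the supertonic; diminished triad there is iio6.
E: a major triad on E, the applied dominant of V → V/V.
A: major triad on A = scale degree 5 → V.
Dm: minor triad on D = scale degree 1 → i.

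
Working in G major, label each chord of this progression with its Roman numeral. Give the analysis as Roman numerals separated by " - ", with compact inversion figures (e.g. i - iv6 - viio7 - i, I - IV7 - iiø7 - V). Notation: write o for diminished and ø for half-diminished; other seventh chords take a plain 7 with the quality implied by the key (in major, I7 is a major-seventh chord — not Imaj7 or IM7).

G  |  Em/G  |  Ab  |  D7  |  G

I - vi6 - bII - V7 - I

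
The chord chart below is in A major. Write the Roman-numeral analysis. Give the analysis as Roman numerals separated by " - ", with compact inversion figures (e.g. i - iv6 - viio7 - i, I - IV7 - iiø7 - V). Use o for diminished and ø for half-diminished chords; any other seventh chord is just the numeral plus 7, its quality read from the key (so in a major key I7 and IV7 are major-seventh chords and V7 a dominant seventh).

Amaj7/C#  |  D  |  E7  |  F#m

I65 - IV - V7 - vi

Amaj7/C#: root A is the tonic; major seventh chord there is I65.
D: major triad on D = scale degree 4 → IV.
E7 has root E, degree 5 in A major, so V7.
F#m: minor triad on F# = scale degree 6 → vi.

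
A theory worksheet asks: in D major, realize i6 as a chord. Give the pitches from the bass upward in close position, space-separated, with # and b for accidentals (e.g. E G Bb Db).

F A D

Scale degree 1 in D major is D; here the chord built on it is altered to a minor triad. i6 is the minor tonic, borrowed from the parallel minor.
So the chord is D-F-A.
The figured bass 6 indicates first inversion, placing the third (F) in the bass: F-A-D.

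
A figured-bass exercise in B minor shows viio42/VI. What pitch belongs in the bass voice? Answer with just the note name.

Eb

The applied chord viio42/VI is rooted on F#: F#-A-C-Eb.
The figure 42 means third inversion — the seventh is in the bass.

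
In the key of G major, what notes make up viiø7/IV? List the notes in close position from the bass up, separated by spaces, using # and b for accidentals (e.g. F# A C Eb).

The slash marks an applied leading-tone chord: viio of IV. In G major, IV is C, so the leading tone to it is B, a half step below.
Building a half-diminished seventh chord on B gives B-D-F-A.

B D F A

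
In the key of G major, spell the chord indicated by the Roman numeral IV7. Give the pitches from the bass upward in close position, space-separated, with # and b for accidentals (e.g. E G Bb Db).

In G major, the subdominant is C, and the diatonic chord built there is a major seventh chord.
Stacking thirds from C gives C-E-G-B.

C E G B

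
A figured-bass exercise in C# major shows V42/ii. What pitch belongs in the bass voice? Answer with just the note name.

The applied chord V42/ii is rooted on A#: A#-C##-E#-G#.
The figure 42 means third inversion — the seventh is in the bass.

G#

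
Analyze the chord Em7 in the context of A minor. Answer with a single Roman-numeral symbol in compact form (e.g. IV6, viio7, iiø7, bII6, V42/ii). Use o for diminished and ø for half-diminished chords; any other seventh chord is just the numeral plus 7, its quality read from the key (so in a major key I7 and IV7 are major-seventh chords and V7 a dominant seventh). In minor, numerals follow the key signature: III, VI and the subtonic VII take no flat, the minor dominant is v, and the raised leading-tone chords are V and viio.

Stacked in thirds the chord is E-G-B-D: a minor seventh chord on E.
In A minor, E is the dominant; the diatonic minor seventh chord there is v7.

v7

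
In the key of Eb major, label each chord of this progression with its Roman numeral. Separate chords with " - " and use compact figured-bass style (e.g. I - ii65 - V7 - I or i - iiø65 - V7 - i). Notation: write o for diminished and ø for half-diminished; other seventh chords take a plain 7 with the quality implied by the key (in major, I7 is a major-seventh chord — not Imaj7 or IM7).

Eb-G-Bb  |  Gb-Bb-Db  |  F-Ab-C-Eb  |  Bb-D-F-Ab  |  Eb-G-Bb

I - bIII - ii7 - V7 - I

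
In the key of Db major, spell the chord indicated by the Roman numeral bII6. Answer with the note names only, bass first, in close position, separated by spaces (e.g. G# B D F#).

bII6 is the Neapolitan sixth — a major triad on the lowered second degree, here in its customary first inversion. In Db major that root is Ebb.
So the chord is Ebb-Gb-Bbb.
The figured bass 6 indicates first inversion, placing the third (Gb) in the bass: Gb-Bbb-Ebb.

Gb Bbb Ebb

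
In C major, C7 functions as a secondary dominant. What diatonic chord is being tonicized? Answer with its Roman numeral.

The chord is a dominant seventh chord on C.
A dominant resolves down a perfect fifth: C → F. In C major, F is scale degree 4, i.e. IV.

IV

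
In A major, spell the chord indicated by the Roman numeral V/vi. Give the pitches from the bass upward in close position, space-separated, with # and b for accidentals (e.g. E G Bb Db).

V/vi is a secondary dominant — the dominant triad of vi. vi in A major is F#, so the applied chord's root is C#, a perfect fifth above.
Building a major triad on C# gives C#-E#-G#.

C# E# G#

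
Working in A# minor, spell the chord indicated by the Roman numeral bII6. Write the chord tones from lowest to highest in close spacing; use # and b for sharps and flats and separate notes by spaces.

D# F# B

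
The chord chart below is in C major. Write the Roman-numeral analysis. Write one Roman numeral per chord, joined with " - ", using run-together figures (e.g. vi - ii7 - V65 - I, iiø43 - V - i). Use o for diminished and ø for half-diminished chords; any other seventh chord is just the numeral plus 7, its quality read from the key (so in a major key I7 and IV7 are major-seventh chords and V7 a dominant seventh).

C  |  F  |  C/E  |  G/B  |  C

I - IV - I6 - V6 - I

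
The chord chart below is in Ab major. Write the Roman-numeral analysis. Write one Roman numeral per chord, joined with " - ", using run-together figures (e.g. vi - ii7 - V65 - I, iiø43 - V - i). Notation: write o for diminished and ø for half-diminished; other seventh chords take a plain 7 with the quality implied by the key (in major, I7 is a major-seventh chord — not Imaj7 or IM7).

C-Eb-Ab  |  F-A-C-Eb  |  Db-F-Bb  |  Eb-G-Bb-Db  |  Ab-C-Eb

I6 - V7/ii - ii6 - V7 - I

C-Eb-Ab has root Ab, degree 1 in Ab major, so I6.
F-A-C-Eb: chromatic; F is V of ii, so V7/ii.
Db-F-Bb: minor triad on Bb = scale degree 2 → ii6.
Eb-G-Bb-Db has root Eb, degree 5 in Ab major, so V7.
Ab-C-Eb has root Ab, degree 1 in Ab major, so I.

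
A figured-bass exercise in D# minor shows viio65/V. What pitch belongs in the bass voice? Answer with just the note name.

B#

The applied chord viio65/V is rooted on G##: G##-B#-D#-F#.
The figure 65 means first inversion — the third is in the bass.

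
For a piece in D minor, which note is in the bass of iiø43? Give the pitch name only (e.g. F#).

Bb

iiø in D minor has root E; the chord is E-G-Bb-D.
The figure 43 means second inversion — the fifth is in the bass.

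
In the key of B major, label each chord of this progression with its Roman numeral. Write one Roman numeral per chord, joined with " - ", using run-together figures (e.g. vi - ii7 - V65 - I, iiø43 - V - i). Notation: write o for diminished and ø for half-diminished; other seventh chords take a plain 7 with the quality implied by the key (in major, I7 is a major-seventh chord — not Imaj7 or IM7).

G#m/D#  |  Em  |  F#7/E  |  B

vi64 - iv - V42 - I

G#m/D#: minor triad on G# = scale degree 6 → vi64.
Em: E with this quality isn't in the key; it's iv, borrowed from the parallel minor.
F#7/E has root F#, degree 5 in B major, so V42.
B: major triad on B = scale degree 1 → I.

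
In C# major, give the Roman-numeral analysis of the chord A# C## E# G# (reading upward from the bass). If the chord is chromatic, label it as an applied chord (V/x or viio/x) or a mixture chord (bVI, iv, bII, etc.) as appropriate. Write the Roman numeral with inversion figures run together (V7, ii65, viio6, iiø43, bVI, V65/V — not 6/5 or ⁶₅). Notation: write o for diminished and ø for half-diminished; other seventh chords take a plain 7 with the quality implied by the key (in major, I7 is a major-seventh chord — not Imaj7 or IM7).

The pitches A#-C##-E#-G# form a dominant seventh chord rooted on A#.
A# is not a diatonic chord root with this quality in C# major, but it lies a perfect fifth above D# (ii), so the chord functions as an applied dominant of ii.

V7/ii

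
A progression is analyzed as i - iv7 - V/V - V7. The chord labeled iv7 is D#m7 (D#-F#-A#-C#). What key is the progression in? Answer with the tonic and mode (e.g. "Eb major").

A# minor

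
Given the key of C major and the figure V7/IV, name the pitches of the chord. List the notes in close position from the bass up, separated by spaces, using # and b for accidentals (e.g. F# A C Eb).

V7/IV is a secondary dominant — the dominant seventh of IV. IV in C major is F, so the applied chord's root is C, a perfect fifth above.
Building a dominant seventh chord on C gives C-E-G-Bb.

C E G Bb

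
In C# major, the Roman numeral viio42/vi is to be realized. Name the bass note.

The applied chord viio42/vi is rooted on G##: G##-B#-D#-F#.
The figure 42 means third inversion — the seventh is in the bass.

F#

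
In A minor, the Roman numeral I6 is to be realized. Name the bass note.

I in A minor has root A; the chord is A-C#-E.
The figure 6 means first inversion — the third is in the bass.

C#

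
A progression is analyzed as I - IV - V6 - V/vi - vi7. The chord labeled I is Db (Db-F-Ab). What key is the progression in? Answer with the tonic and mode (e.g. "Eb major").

The chord Db is a major triad rooted on Db; its label is I.
If Db is scale degree 1 and the mode makes that degree carry a major triad, the tonic is Db and the mode is major.

Db major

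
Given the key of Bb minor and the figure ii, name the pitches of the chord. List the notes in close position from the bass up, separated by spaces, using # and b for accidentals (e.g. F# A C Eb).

ii is the minor supertonic, borrowed from the parallel major (the Dorian ii). In Bb minor that root is C.
So the chord is C-Eb-G.

C Eb G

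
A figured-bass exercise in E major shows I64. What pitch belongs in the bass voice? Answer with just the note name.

B

I in E major has root E; the chord is E-G#-B.
The figure 64 means second inversion — the fifth is in the bass.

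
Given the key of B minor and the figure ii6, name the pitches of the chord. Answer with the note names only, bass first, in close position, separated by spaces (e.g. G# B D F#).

ii6 is the minor supertonic, borrowed from the parallel major (the Dorian ii). In B minor that root is C#.
So the chord is C#-E-G#.
The figured bass 6 indicates first inversion, placing the third (E) in the bass: E-G#-C#.

E G# C#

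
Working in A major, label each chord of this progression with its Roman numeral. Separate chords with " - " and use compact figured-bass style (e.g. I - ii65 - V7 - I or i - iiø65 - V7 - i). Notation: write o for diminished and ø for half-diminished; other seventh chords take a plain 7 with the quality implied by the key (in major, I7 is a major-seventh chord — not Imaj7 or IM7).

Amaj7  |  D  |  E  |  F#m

I7 - IV - V - vi

Amaj7: root A is the tonic; major seventh chord there is I7.
D: root D is the subdominant; major triad there is IV.
E: root E is the dominant; major triad there is V.
F#m: root F# is the submediant; minor triad there is vi.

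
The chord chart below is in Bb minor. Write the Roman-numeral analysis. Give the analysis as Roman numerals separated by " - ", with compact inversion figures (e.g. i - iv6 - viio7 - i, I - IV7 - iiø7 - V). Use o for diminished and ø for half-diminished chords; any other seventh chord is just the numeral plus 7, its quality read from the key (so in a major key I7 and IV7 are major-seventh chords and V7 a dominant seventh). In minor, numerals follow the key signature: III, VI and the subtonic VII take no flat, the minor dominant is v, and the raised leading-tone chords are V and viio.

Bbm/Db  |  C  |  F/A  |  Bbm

i6 - V/V - V6 - i

Bbm/Db: root Bb is the tonic; minor triad there is i6.
C is the secondary dominant of V (major triad on C): V/V.
F/A has root F, degree 5 in Bb minor, so V6.
Bbm has root Bb, degree 1 in Bb minor, so i.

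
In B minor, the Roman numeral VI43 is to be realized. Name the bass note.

D

VI in B minor has root G; the chord is G-B-D-F#.
The figure 43 means second inversion — the fifth is in the bass.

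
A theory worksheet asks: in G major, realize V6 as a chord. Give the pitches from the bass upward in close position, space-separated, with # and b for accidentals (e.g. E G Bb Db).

The numeral's case and figure indicate a major triad. In G major its root, scale degree 5, is D.
Stacking thirds from D gives D-F#-A.
The figured bass 6 indicates first inversion, placing the third (F#) in the bass: F#-A-D.

F# A D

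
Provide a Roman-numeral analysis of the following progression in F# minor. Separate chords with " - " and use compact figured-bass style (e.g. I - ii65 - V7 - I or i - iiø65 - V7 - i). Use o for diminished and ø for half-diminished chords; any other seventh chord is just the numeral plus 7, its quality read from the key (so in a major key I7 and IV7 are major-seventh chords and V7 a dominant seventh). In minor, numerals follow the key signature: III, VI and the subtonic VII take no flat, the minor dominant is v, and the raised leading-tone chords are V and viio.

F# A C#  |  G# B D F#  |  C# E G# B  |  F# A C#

i - iiø7 - v7 - i

F#-A-C#: minor triad on F# = scale degree 1 → i.
G#-B-D-F# has root G#, degree 2 in F# minor, so iiø7.
C#-E-G#-B: minor seventh chord on C# = scale degree 5 → v7.
F#-A-C#: minor triad on F# = scale degree 1 → i.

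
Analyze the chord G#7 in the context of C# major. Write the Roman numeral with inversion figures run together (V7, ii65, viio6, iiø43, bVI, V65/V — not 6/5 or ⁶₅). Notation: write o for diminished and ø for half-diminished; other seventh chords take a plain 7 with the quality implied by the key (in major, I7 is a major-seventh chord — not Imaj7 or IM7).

V7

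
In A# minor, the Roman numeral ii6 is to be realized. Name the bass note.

ii in A# minor has root B#; the chord is B#-D#-F##.
The figure 6 means first inversion — the third is in the bass.

D#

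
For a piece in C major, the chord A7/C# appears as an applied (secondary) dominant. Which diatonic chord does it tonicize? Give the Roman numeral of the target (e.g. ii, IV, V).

The chord is a dominant seventh chord on A.
A dominant resolves down a perfect fifth: A → D. In C major, D is scale degree 2, i.e. ii.

ii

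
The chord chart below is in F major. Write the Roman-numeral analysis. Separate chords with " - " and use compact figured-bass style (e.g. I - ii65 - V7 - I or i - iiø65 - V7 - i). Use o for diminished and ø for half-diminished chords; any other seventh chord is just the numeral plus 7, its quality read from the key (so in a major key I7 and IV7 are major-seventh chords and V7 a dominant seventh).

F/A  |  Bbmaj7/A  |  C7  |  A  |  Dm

I6 - IV42 - V7 - V/vi - vi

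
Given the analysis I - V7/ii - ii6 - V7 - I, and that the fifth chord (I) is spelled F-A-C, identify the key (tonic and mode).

F major

The anchor chord is a major triad on F, labeled I.
If F is scale degree 1 and the mode makes that degree carry a major triad, the tonic is F and the mode is major.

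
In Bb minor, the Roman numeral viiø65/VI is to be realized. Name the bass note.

Ab

The applied chord viiø65/VI is rooted on F: F-Ab-Cb-Eb.
The figure 65 means first inversion — the third is in the bass.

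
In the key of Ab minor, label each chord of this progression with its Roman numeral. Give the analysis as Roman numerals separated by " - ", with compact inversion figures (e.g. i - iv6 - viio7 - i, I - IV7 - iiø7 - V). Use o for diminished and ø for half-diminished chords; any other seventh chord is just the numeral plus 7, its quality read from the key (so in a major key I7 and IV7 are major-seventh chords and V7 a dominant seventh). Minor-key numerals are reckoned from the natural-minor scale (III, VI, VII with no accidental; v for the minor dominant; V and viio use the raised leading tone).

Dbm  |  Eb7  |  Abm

iv - V7 - i

Dbm has root Db, degree 4 in Ab minor, so iv.
Eb7: dominant seventh chord on Eb = scale degree 5 → V7.
Abm has root Ab, degree 1 in Ab minor, so i.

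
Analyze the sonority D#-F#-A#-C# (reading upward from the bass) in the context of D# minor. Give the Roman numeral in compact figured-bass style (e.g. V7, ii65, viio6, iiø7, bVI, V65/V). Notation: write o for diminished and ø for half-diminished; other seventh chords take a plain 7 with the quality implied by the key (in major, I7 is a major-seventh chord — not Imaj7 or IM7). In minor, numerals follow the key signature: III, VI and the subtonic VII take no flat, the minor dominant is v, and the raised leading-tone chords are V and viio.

i7

The pitches D#-F#-A#-C# form a minor seventh chord rooted on D#.
In D# minor, D# is the tonic; the diatonic minor seventh chord there is i7.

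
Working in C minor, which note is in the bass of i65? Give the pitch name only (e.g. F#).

Eb

i in C minor has root C; the chord is C-Eb-G-Bb.
The figure 65 means first inversion — the third is in the bass.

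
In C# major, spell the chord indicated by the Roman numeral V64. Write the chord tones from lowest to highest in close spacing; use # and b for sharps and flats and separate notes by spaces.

D# G# B#

In C# major, the dominant is G#, and the diatonic chord built there is a major triad.
Stacking thirds from G# gives G#-B#-D#.
With the 64 figure the chord is in second inversion; from the bass D# upward in close position it reads D#-G#-B#.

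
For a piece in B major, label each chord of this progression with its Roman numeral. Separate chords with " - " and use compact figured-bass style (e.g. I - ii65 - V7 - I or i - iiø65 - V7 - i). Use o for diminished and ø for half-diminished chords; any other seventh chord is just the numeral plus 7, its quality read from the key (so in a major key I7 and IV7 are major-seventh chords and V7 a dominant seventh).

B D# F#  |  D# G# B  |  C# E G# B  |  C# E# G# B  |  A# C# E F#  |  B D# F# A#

B-D#-F#: root B is the tonic; major triad there is I.
D#-G#-B: minor triad on G# = scale degree 6 → vi64.
C#-E-G#-B: minor seventh chord on C# = scale degree 2 → ii7.
C#-E#-G#-B is the secondary dominant of V (dominant seventh chord on C#): V7/V.
A#-C#-E-F#: dominant seventh chord on F# = scale degree 5 → V65.
B-D#-F#-A#: major seventh chord on B = scale degree 1 → I7.

I - vi64 - ii7 - V7/V - V65 - I7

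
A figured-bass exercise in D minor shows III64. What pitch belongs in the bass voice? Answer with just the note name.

III in D minor has root F; the chord is F-A-C.
The figure 64 means second inversion — the fifth is in the bass.

C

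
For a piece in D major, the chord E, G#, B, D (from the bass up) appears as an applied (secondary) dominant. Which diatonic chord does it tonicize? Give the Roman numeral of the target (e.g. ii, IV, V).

V

The chord is a dominant seventh chord on E.
A dominant resolves down a perfect fifth: E → A. In D major, A is scale degree 5, i.e. V.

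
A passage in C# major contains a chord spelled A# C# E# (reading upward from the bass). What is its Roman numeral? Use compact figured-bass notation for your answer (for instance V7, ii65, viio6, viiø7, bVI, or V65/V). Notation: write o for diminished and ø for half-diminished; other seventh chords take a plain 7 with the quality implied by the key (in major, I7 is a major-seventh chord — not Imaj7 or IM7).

The pitches A#-C#-E# form a minor triad rooted on A#.
A# is scale degree 6 in C# major, and a minor triad on that degree is written vi.

vi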